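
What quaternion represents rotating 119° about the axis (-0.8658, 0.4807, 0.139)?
0.5075 - 0.746i + 0.4142j + 0.1198k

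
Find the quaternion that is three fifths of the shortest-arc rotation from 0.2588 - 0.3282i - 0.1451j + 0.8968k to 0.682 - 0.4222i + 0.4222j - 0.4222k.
-0.3817 + 0.1437i - 0.4045j + 0.8186k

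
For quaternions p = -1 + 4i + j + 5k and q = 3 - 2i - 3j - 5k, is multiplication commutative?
No: pq = 33 + 24i + 16j + 10k ≠ 33 + 4i - 4j + 30k = qp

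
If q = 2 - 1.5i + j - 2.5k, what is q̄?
2 + 1.5i - j + 2.5k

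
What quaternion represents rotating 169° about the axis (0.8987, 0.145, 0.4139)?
0.0958 + 0.8946i + 0.1443j + 0.412k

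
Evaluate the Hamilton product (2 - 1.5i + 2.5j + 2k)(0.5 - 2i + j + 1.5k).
-7.5 - 3i + 1.5j + 7.5k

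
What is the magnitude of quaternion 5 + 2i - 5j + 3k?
√63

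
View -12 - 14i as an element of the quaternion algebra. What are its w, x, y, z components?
-12 - 14i + 0j + 0k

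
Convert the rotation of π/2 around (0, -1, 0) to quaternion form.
0.7071 - 0.7071j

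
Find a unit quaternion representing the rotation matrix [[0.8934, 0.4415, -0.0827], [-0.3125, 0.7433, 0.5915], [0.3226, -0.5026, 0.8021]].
0.9272 - 0.295i - 0.1093j - 0.2033k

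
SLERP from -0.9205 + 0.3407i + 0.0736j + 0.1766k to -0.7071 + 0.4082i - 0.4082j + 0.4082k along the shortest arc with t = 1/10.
-0.9127 + 0.3533i + 0.0237j + 0.204k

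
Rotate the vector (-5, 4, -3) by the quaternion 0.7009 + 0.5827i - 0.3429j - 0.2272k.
(-1.396, 6.444, 2.554)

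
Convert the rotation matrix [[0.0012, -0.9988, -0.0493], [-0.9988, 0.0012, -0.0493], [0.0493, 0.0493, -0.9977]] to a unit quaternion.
-0.0349 - 0.7067i + 0.7067j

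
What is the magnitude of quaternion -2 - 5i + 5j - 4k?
√70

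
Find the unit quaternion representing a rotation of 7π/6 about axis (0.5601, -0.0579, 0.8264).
-0.2588 + 0.541i - 0.0559j + 0.7982k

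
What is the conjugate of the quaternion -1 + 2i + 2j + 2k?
-1 - 2i - 2j - 2k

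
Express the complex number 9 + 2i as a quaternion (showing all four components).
9 + 2i + 0j + 0k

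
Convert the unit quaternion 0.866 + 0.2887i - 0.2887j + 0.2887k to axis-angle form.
axis = (√3/3, -√3/3, √3/3), θ = π/3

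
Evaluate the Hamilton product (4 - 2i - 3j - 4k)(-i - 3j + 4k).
5 - 28i + 19k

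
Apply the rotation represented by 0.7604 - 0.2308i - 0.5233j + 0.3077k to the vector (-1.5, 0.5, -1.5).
(0.899, -0.756, -1.836)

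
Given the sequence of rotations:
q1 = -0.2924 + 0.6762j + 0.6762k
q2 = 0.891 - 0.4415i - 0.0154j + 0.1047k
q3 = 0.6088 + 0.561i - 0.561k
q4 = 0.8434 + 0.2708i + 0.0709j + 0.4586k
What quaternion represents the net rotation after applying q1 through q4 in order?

q2 · q1 = -0.3209 + 0.0479i + 0.9055j + 0.2733k
q3 · q2 · q1 = -0.0689 + 0.3571i + 0.3711j + 0.8544k
q4 · q3 · q2 · q1 = -0.573 + 0.1729i + 0.2405j + 0.7642k
-0.573 + 0.1729i + 0.2405j + 0.7642k


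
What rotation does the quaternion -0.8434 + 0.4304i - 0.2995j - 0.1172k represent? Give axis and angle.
axis = (0.8011, -0.5574, -0.2181), θ = 295°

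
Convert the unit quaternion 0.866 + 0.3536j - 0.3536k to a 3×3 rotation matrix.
[[0.4999, 0.6124, 0.6124], [-0.6124, 0.7499, -0.2501], [-0.6124, -0.2501, 0.7499]]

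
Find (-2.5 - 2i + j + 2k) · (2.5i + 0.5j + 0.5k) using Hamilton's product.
3.5 - 6.75i + 4.75j - 4.75k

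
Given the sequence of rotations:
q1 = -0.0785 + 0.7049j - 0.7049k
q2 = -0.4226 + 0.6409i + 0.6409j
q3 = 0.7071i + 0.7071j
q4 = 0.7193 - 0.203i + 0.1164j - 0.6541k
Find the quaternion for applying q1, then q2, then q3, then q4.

q2 · q1 = -0.4186 - 0.5021i + 0.1036j + 0.7497k
q3 · q2 · q1 = 0.2818 + 0.2341i - 0.8261j + 0.4283k
q4 · q3 · q2 · q1 = 0.6265 - 0.3793i - 0.6276j + 0.2642k
0.6265 - 0.3793i - 0.6276j + 0.2642k


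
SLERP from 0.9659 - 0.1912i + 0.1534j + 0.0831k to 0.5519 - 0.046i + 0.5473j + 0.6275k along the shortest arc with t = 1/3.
0.8915 - 0.1531i + 0.3115j + 0.2912k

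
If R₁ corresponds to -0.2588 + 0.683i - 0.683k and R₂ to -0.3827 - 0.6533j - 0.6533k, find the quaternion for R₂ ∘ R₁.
-0.3472 + 0.1848i - 0.2771j + 0.8767k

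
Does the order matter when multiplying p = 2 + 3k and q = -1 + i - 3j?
Yes: pq = -2 + 11i - 3j - 3k ≠ -2 - 7i - 9j - 3k = qp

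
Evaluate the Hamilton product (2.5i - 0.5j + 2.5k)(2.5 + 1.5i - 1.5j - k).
-2 + 10.5i + 5j + 3.25k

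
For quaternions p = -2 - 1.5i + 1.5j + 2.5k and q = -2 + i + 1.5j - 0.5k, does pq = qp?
No: pq = 4.5 - 3.5i - 4.25j - 7.75k ≠ 4.5 + 5.5i - 7.75j - 0.25k = qp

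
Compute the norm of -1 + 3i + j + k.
√12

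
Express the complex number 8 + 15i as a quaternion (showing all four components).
8 + 15i + 0j + 0k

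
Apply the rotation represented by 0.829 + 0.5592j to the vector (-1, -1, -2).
(-2.229, -1, 0.178)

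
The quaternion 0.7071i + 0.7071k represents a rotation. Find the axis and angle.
axis = (√2/2, 0, √2/2), θ = π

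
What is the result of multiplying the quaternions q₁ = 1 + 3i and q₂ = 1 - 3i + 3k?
10 - 9j + 3k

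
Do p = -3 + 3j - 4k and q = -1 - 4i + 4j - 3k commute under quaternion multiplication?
No: pq = -21 + 19i + j + 25k ≠ -21 + 5i - 31j + k = qp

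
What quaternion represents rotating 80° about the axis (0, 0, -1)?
0.766 - 0.6428k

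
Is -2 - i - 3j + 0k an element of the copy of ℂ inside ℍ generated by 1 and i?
No. The quaternion -2 - i - 3j has j-coefficient y = -3 and k-coefficient z = 0, not both zero, so it does not lie in the complex subalgebra spanned by 1 and i.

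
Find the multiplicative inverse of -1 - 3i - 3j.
-0.0526 + 0.1579i + 0.1579j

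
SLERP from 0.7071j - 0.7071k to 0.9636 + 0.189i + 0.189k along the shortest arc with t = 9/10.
-0.9351 - 0.1834i + 0.1022j - 0.2856k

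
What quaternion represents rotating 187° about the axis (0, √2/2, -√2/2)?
-0.061 + 0.7058j - 0.7058k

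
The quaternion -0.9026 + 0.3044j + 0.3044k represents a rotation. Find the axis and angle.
axis = (0, √2/2, √2/2), θ = 309°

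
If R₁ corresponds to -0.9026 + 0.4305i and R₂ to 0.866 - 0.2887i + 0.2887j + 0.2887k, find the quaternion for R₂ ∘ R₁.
-0.6574 + 0.6334i - 0.1363j - 0.3849k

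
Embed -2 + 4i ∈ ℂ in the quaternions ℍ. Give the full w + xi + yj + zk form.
-2 + 4i + 0j + 0k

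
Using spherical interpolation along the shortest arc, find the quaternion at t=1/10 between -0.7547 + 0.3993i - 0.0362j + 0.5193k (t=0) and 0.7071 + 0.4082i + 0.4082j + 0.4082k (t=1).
-0.8288 + 0.3279i - 0.0927j + 0.4438k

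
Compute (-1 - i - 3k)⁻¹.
-0.0909 + 0.0909i + 0.2727k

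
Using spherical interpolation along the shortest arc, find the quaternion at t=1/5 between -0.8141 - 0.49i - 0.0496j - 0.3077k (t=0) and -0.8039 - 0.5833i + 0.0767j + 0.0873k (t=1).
-0.8242 - 0.5165i - 0.0243j - 0.2309k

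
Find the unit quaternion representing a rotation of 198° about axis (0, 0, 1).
-0.1564 + 0.9877k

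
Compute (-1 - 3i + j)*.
-1 + 3i - j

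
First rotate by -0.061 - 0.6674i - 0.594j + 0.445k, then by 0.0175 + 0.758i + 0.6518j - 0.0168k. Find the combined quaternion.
0.8995 + 0.2222i - 0.3763j - 0.0064k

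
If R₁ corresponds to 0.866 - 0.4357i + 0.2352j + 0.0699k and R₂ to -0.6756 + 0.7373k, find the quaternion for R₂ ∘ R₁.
-0.6366 + 0.1209i - 0.4801j + 0.5913k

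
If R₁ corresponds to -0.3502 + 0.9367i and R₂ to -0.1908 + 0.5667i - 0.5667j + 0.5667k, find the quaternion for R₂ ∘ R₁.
-0.464 - 0.3772i + 0.7293j + 0.3324k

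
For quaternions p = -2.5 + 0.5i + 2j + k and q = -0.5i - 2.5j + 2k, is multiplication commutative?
No: pq = 3.25 + 7.75i + 4.75j - 5.25k ≠ 3.25 - 5.25i + 7.75j - 4.75k = qp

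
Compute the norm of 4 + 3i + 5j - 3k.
√59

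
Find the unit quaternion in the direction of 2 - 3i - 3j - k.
0.417 - 0.6255i - 0.6255j - 0.2085k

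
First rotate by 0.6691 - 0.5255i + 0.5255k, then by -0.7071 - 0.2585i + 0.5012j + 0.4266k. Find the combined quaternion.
-0.8331 + 0.462i + 0.247j + 0.1772k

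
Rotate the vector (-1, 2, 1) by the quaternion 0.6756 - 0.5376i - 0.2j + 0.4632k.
(-2.081, -0.314, -1.254)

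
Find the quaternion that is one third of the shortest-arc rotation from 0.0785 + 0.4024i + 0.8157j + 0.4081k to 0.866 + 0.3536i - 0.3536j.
-0.3485 + 0.1693i + 0.8556j + 0.3434k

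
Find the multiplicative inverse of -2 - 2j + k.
-0.2222 + 0.2222j - 0.1111k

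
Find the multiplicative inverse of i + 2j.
-0.2i - 0.4j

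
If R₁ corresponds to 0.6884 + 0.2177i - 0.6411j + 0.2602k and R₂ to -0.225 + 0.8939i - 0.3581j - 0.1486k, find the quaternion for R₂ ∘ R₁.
-0.5404 + 0.3779i - 0.3672j - 0.656k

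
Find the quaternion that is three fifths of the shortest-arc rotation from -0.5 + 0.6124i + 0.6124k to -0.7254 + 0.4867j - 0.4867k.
-0.855 + 0.3477i + 0.3832j - 0.0354k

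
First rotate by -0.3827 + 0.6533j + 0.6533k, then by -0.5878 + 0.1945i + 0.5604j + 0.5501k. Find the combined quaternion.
-0.5005 - 0.0677i - 0.7255j - 0.4675k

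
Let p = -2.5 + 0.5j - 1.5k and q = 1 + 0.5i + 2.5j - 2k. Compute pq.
-6.75 + 1.5i - 6.5j + 3.25k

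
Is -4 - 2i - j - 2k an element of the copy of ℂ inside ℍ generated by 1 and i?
No. The quaternion -4 - 2i - j - 2k has j-coefficient y = -1 and k-coefficient z = -2, not both zero, so it does not lie in the complex subalgebra spanned by 1 and i.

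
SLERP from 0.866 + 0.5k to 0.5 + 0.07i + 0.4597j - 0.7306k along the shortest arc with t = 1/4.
0.9679 + 0.0257i + 0.1691j + 0.1839k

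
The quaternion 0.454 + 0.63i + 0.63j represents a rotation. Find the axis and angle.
axis = (√2/2, √2/2, 0), θ = 126°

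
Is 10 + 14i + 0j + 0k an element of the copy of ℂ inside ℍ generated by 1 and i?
Yes. The quaternion 10 + 14i has j- and k-coefficients y = z = 0, so it lies in the complex subalgebra spanned by 1 and i.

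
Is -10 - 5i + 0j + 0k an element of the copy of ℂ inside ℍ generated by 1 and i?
Yes. The quaternion -10 - 5i has j- and k-coefficients y = z = 0, so it lies in the complex subalgebra spanned by 1 and i.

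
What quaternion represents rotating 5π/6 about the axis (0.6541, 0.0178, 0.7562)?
0.2588 + 0.6318i + 0.0172j + 0.7304k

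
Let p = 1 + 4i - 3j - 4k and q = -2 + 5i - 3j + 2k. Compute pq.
-23 - 21i - 25j + 13k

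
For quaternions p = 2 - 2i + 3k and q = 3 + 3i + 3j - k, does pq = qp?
No: pq = 15 - 9i + 13j + k ≠ 15 + 9i - j + 13k = qp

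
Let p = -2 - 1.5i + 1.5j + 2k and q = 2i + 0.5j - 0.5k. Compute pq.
3.25 - 5.75i + 2.25j - 2.75k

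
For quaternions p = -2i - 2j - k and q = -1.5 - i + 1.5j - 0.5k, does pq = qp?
No: pq = 0.5 + 5.5i + 3j - 3.5k ≠ 0.5 + 0.5i + 3j + 6.5k = qp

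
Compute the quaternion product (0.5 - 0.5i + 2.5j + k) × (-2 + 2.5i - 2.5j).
6.5 + 4.75i - 3.75j - 7k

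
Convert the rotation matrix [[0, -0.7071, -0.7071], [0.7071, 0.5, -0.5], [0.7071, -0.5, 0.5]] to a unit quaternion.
0.7071 - 0.5j + 0.5k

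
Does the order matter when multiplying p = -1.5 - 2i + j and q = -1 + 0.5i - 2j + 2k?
Yes: pq = 4.5 + 3.25i + 6j + 0.5k ≠ 4.5 - 0.75i - 2j - 6.5k = qp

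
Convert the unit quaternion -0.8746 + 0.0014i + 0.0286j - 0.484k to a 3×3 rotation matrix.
[[0.5299, -0.8465, -0.0514], [0.8467, 0.5315, -0.0252], [0.0487, -0.0301, 0.9984]]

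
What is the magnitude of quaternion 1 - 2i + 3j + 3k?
√23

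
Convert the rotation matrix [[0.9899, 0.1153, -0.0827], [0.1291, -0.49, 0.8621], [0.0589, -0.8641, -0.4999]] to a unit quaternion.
-0.5 + 0.8631i + 0.0708j - 0.0069k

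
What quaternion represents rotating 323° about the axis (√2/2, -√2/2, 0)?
-0.9483 + 0.2244i - 0.2244j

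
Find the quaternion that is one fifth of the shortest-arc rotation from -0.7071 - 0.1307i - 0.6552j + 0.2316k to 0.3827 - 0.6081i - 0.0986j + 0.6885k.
-0.5509 - 0.3075i - 0.6478j + 0.427k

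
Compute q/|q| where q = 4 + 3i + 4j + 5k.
0.4924 + 0.3693i + 0.4924j + 0.6155k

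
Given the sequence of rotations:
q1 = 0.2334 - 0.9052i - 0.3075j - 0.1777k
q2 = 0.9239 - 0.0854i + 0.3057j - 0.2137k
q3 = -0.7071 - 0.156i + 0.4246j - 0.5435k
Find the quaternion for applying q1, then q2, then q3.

q2 · q1 = 0.1944 - 0.9763i - 0.0345j + 0.0889k
q3 · q2 · q1 = -0.2268 + 0.679i + 0.6514j + 0.2514k
-0.2268 + 0.679i + 0.6514j + 0.2514k


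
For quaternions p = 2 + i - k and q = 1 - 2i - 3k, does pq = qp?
No: pq = 1 - 3i + 5j - 7k ≠ 1 - 3i - 5j - 7k = qp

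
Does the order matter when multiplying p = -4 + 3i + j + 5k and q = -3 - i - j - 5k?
Yes: pq = 41 - 5i + 11j + 3k ≠ 41 - 5i - 9j + 7k = qp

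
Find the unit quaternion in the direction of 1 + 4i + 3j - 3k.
0.169 + 0.6761i + 0.5071j - 0.5071k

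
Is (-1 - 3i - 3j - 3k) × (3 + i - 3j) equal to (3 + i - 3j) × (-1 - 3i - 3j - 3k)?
No: pq = -9 - 19i - 9j + 3k ≠ -9 - i - 3j - 21k = qp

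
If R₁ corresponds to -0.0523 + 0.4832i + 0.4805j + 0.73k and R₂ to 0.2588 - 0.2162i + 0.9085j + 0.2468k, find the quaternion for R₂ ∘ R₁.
-0.5258 + 0.681i + 0.3539j - 0.3669k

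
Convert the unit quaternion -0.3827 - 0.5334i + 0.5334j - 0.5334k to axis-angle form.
axis = (-√3/3, √3/3, -√3/3), θ = 5π/4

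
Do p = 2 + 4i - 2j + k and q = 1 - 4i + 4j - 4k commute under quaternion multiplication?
No: pq = 30 + 18j + k ≠ 30 - 8i - 6j - 15k = qp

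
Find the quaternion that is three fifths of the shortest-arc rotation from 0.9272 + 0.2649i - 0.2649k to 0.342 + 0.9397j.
0.7136 + 0.1337i + 0.6746j - 0.1337k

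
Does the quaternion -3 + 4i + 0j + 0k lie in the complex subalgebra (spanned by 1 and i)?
Yes. The quaternion -3 + 4i has j- and k-coefficients y = z = 0, so it lies in the complex subalgebra spanned by 1 and i.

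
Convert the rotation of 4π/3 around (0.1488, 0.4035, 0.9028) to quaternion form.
-0.5 + 0.1289i + 0.3494j + 0.7818k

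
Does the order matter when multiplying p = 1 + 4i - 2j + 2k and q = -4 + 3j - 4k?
Yes: pq = 10 - 14i + 27j ≠ 10 - 18i - 5j - 24k = qp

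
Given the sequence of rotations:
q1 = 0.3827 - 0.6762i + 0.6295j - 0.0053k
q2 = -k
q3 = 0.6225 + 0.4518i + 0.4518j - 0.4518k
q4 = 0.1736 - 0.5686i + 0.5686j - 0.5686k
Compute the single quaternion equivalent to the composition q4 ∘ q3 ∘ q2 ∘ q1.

q2 · q1 = -0.0053 + 0.6295i + 0.6762j - 0.3827k
q3 · q2 · q1 = -0.7661 + 0.5221i + 0.307j - 0.2147k
q4 · q3 · q2 · q1 = -0.1328 + 0.5787i - 0.8013j - 0.0731k
-0.1328 + 0.5787i - 0.8013j - 0.0731k


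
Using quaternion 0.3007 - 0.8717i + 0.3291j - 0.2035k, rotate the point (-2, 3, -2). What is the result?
(-3.861, -1.196, -0.816)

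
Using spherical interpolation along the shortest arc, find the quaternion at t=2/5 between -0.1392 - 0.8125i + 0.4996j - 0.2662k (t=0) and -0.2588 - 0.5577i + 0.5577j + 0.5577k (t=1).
-0.2079 - 0.7846i + 0.5791j + 0.0762k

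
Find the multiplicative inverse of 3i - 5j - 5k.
-0.0508i + 0.0847j + 0.0847k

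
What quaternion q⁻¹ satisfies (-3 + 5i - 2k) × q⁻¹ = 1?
-0.0789 - 0.1316i + 0.0526k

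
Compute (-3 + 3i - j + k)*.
-3 - 3i + j - k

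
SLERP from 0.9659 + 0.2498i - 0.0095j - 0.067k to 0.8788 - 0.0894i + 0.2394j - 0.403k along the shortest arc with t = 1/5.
0.9719 + 0.1848i + 0.0426j - 0.1393k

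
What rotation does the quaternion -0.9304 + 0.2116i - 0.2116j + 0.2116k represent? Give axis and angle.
axis = (√3/3, -√3/3, √3/3), θ = 317°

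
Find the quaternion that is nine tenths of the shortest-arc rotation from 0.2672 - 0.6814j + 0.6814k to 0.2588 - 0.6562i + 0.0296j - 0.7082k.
-0.21 + 0.6167i - 0.1125j + 0.7503k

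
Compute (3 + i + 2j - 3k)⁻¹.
0.1304 - 0.0435i - 0.087j + 0.1304k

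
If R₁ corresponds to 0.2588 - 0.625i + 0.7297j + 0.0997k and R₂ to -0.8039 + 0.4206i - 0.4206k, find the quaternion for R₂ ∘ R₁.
0.0968 + 0.9182i - 0.3657j + 0.1179k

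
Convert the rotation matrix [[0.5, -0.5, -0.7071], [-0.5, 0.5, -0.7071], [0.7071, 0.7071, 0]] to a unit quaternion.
0.7071 + 0.5i - 0.5j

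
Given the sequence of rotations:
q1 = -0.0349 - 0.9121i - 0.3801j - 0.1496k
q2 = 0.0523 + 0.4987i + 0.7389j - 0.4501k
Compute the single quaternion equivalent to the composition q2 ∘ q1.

q2 · q1 = 0.6666 - 0.3467i + 0.4395j + 0.4923k
0.6666 - 0.3467i + 0.4395j + 0.4923k


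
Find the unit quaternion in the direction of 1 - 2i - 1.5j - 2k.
0.2981 - 0.5963i - 0.4472j - 0.5963k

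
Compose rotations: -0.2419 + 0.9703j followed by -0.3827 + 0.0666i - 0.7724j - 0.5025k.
0.842 + 0.4715i - 0.1845j + 0.1862k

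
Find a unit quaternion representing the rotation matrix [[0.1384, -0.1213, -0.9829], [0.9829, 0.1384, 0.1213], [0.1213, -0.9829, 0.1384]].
0.5948 - 0.4641i - 0.4641j + 0.4641k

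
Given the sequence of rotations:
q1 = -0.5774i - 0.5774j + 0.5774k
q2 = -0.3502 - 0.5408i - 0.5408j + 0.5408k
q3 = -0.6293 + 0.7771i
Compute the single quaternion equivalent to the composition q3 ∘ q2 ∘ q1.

q2 · q1 = -0.9368 + 0.2022i + 0.2022j - 0.2022k
q3 · q2 · q1 = 0.4324 - 0.8552i + 0.0299j + 0.2844k
0.4324 - 0.8552i + 0.0299j + 0.2844k


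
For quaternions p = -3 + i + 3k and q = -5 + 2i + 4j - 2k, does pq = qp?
No: pq = 19 - 23i - 4j - 5k ≠ 19 + i - 20j - 13k = qp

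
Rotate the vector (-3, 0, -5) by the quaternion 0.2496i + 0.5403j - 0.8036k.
(4.632, 3.533, -0.254)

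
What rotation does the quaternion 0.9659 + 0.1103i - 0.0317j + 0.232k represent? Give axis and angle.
axis = (0.4261, -0.1225, 0.8963), θ = π/6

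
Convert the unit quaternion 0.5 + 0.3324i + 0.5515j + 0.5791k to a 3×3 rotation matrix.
[[-0.279, -0.2125, 0.9365], [0.9457, 0.1083, 0.3063], [-0.1665, 0.9711, 0.1707]]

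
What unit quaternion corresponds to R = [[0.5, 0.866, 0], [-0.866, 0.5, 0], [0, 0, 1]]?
0.866 - 0.5k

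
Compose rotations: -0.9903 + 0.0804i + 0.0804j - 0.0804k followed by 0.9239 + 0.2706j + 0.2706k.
-0.9149 + 0.0308i - 0.1719j - 0.364k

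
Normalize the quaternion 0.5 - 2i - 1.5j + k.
0.1826 - 0.7303i - 0.5477j + 0.3651k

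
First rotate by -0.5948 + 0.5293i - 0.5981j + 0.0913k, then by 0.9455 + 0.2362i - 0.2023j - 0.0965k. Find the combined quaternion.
-0.7996 + 0.2838i - 0.5178j + 0.1095k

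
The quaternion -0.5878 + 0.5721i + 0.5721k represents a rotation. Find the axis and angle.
axis = (√2/2, 0, √2/2), θ = 252°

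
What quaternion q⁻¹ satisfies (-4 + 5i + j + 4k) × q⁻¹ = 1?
-0.069 - 0.0862i - 0.0172j - 0.069k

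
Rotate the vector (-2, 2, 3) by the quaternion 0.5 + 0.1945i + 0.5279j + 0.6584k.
(2.295, -0.111, 3.424)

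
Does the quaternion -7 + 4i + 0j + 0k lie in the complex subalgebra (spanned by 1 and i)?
Yes. The quaternion -7 + 4i has j- and k-coefficients y = z = 0, so it lies in the complex subalgebra spanned by 1 and i.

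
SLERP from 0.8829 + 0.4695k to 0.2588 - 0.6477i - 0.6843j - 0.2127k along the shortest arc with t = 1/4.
0.8778 - 0.2304i - 0.2434j + 0.3422k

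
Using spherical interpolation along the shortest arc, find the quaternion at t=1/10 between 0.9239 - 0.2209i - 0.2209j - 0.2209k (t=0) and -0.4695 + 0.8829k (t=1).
0.9075 - 0.2041i - 0.2041j - 0.3051k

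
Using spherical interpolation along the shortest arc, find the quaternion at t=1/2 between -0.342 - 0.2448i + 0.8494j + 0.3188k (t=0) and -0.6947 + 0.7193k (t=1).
-0.6053 - 0.1429i + 0.4959j + 0.6061k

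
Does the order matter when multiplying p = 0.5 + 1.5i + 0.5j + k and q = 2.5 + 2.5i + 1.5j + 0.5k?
Yes: pq = -3.75 + 3.75i + 3.75j + 3.75k ≠ -3.75 + 6.25i + 0.25j + 1.75k = qp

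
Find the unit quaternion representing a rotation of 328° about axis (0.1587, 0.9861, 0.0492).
-0.9613 + 0.0437i + 0.2718j + 0.0136k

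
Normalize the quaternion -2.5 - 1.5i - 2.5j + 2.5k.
-0.5455 - 0.3273i - 0.5455j + 0.5455k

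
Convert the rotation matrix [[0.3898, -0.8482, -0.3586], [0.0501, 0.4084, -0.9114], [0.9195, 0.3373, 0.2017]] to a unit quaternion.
0.7071 + 0.4415i - 0.4519j + 0.3176k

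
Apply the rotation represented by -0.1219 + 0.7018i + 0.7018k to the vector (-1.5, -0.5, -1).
(-1.093, 0.571, -1.407)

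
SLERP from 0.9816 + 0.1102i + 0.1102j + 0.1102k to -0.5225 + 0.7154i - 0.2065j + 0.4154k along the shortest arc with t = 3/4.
0.7391 - 0.5607i + 0.2059j - 0.3113k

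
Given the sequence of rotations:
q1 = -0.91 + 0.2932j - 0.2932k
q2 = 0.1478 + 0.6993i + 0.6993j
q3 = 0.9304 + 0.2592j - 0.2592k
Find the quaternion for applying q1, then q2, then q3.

q2 · q1 = -0.3395 - 0.8414i - 0.388j + 0.1617k
q3 · q2 · q1 = -0.1734 - 0.8415i - 0.2309j + 0.4565k
-0.1734 - 0.8415i - 0.2309j + 0.4565k


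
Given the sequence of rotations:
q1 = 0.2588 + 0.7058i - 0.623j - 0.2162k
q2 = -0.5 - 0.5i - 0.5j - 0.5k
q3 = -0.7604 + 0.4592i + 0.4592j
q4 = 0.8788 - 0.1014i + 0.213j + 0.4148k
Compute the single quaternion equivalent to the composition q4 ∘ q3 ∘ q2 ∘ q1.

q2 · q1 = -0.1961 - 0.6857i - 0.2789j + 0.6431k
q3 · q2 · q1 = 0.5921 + 0.7267i - 0.1733j - 0.3022k
q4 · q3 · q2 · q1 = 0.7563 + 0.5861i + 0.2446j - 0.1572k
0.7563 + 0.5861i + 0.2446j - 0.1572k


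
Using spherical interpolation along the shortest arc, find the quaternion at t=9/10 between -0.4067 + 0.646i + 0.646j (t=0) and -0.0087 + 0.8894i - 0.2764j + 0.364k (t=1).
-0.0595 + 0.9201i - 0.1791j + 0.3432k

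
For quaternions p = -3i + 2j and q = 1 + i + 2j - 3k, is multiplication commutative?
No: pq = -1 - 9i - 7j - 8k ≠ -1 + 3i + 11j + 8k = qp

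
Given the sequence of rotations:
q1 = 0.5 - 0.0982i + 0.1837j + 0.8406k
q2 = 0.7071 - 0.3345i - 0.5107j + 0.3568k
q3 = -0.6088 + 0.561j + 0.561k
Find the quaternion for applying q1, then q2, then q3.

q2 · q1 = 0.1146 - 0.7315i + 0.1207j + 0.6612k
q3 · q2 · q1 = -0.5084 + 0.7486i - 0.4196j + 0.0721k
-0.5084 + 0.7486i - 0.4196j + 0.0721k


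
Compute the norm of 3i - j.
√10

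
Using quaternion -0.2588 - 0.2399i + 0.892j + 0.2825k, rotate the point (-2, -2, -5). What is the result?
(5.052, -2.201, 1.624)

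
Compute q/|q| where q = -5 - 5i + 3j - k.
-0.6455 - 0.6455i + 0.3873j - 0.1291k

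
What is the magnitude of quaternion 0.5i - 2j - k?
2.291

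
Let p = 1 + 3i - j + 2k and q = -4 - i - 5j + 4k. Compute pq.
-14 - 7i - 15j - 20k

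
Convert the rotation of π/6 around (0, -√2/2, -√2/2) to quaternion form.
0.9659 - 0.183j - 0.183k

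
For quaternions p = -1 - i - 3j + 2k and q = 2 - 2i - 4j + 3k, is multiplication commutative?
No: pq = -22 - i - 3j - k ≠ -22 + i - j + 3k = qp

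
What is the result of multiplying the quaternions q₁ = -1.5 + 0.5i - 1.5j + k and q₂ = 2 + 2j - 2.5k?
2.5 + 2.75i - 4.75j + 6.75k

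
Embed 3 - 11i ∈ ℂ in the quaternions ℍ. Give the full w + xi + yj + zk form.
3 - 11i + 0j + 0k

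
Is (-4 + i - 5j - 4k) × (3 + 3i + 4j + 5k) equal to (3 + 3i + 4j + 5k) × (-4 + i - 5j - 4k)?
No: pq = 25 - 18i - 48j - 13k ≠ 25 - 14j - 51k = qp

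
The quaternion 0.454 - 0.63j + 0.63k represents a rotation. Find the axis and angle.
axis = (0, -√2/2, √2/2), θ = 126°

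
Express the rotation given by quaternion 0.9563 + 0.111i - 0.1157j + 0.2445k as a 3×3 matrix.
[[0.8537, -0.4933, -0.167], [0.4419, 0.8558, -0.2689], [0.2756, 0.1557, 0.9486]]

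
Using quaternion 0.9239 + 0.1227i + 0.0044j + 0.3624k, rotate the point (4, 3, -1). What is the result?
(0.846, 5.028, 0.043)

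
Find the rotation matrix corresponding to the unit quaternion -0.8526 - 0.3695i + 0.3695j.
[[0.7269, -0.2731, -0.6301], [-0.2731, 0.7269, -0.6301], [0.6301, 0.6301, 0.4539]]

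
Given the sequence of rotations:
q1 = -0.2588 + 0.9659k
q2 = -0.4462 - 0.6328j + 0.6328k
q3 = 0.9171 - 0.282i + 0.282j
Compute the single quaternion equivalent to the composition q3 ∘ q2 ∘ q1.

q2 · q1 = -0.4957 - 0.6112i + 0.1638j - 0.5948k
q3 · q2 · q1 = -0.6732 - 0.5885i - 0.1573j - 0.4193k
-0.6732 - 0.5885i - 0.1573j - 0.4193k


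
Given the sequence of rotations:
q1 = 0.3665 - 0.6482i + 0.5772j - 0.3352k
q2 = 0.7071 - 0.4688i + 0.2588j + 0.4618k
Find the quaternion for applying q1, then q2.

q2 · q1 = -0.0393 - 0.9835i + 0.0465j - 0.1706k
-0.0393 - 0.9835i + 0.0465j - 0.1706k


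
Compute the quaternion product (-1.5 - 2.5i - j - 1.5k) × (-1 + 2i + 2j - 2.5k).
4.75 + 5i - 11.25j + 2.25k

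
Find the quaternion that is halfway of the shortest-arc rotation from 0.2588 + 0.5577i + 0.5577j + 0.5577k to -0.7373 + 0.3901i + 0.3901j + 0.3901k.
-0.2798 + 0.5543i + 0.5543j + 0.5543k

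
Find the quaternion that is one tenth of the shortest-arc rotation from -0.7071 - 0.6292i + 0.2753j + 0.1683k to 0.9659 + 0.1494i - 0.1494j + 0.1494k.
-0.7491 - 0.5903i + 0.2673j + 0.1375k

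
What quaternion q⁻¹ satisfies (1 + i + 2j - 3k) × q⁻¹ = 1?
0.0667 - 0.0667i - 0.1333j + 0.2k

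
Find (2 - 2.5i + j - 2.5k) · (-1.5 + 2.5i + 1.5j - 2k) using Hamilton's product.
-3.25 + 10.5i - 9.75j - 6.5k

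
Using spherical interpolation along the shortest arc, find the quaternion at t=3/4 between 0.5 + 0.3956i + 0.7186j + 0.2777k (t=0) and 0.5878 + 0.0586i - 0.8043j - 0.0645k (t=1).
-0.3388 + 0.0802i + 0.9259j + 0.1468k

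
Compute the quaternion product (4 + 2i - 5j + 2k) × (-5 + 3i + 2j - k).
-14 + 3i + 41j + 5k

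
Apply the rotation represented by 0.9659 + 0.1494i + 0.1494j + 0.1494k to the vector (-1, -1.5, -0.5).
(-0.711, -1.577, -0.711)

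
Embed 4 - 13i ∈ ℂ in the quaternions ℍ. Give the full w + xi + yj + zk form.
4 - 13i + 0j + 0k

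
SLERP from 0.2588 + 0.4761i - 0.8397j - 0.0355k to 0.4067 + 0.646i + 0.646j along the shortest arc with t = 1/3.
0.0244 + 0.0925i - 0.995j - 0.0293k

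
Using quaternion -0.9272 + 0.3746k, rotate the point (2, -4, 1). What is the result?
(-1.34, -4.267, 1)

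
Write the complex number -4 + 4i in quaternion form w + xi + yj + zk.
-4 + 4i + 0j + 0k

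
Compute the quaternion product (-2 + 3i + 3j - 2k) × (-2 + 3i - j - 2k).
-6 - 20i - 4j - 4k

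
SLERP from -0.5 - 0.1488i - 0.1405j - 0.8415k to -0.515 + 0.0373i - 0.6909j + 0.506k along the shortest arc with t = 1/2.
0.0102 - 0.1268i + 0.3751j - 0.9182k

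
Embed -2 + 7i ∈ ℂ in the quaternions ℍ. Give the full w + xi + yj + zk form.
-2 + 7i + 0j + 0k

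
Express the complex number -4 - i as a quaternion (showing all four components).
-4 - i + 0j + 0k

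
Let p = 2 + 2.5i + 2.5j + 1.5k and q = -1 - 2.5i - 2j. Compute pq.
9.25 - 4.5i - 10.25j - 0.25k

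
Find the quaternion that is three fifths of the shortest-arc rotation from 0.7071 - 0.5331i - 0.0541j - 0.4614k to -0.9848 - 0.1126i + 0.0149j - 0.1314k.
0.9773 - 0.1687i - 0.0346j - 0.1235k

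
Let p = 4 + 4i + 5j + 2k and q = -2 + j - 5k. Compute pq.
-3 - 35i + 14j - 20k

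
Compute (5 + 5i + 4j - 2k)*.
5 - 5i - 4j + 2k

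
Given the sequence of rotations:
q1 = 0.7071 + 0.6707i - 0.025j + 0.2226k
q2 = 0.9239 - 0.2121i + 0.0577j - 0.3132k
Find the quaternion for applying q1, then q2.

q2 · q1 = 0.8667 + 0.4747i - 0.1451j - 0.0492k
0.8667 + 0.4747i - 0.1451j - 0.0492k


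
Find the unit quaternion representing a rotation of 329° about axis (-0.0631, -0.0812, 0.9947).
-0.9636 - 0.0169i - 0.0217j + 0.2658k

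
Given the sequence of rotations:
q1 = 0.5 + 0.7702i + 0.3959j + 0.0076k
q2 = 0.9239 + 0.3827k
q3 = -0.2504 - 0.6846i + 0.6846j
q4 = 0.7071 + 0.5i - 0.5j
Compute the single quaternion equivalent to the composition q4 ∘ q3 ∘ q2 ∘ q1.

q2 · q1 = 0.459 + 0.5601i + 0.6605j + 0.1984k
q3 · q2 · q1 = -0.1837 - 0.3187i + 0.2847j - 0.8853k
q4 · q3 · q2 · q1 = 0.1718 + 0.1254i + 0.7358j - 0.643k
0.1718 + 0.1254i + 0.7358j - 0.643k


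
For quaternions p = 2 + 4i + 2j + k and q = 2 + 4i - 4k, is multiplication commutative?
No: pq = -8 + 8i + 24j - 14k ≠ -8 + 24i - 16j + 2k = qp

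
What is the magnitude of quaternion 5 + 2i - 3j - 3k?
√47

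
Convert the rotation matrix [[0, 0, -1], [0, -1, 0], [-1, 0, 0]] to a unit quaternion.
-0.7071i + 0.7071k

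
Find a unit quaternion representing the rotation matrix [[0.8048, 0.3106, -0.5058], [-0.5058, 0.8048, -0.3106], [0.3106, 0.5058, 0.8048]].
0.9239 + 0.2209i - 0.2209j - 0.2209k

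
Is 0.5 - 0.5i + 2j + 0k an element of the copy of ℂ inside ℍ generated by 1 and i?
No. The quaternion 0.5 - 0.5i + 2j has j-coefficient y = 2 and k-coefficient z = 0, not both zero, so it does not lie in the complex subalgebra spanned by 1 and i.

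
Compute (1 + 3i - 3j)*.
1 - 3i + 3j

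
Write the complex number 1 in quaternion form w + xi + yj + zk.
1 + 0i + 0j + 0k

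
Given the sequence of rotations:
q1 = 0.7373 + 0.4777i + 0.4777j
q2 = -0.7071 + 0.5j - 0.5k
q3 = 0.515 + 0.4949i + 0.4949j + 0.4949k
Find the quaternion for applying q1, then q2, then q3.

q2 · q1 = -0.7602 - 0.0989i - 0.208j - 0.6075k
q3 · q2 · q1 = 0.061 - 0.6249i - 0.2316j - 0.7431k
0.061 - 0.6249i - 0.2316j - 0.7431k


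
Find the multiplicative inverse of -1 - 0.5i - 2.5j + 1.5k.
-0.1026 + 0.0513i + 0.2564j - 0.1538k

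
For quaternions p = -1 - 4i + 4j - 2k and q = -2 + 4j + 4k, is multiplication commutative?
No: pq = -6 + 32i + 4j - 16k ≠ -6 - 16i - 28j + 16k = qp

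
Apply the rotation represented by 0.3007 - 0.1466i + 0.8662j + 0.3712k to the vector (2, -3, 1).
(0.291, -1.375, -3.468)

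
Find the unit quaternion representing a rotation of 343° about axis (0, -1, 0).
-0.989 - 0.1478j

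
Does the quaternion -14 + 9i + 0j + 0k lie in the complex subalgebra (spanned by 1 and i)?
Yes. The quaternion -14 + 9i has j- and k-coefficients y = z = 0, so it lies in the complex subalgebra spanned by 1 and i.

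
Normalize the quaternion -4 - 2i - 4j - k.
-0.6576 - 0.3288i - 0.6576j - 0.1644k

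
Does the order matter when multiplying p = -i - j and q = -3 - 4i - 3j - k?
Yes: pq = -7 + 4i + 2j - k ≠ -7 + 2i + 4j + k = qp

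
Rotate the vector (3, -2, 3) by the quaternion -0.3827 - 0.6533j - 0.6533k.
(0.379, 3.768, -2.768)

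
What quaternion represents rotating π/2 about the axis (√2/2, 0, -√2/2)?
0.7071 + 0.5i - 0.5k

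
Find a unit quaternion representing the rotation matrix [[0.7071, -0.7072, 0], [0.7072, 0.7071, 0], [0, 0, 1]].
0.9239 + 0.3827k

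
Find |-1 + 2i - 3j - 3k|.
√23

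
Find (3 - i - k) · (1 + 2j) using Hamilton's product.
3 + i + 6j - 3k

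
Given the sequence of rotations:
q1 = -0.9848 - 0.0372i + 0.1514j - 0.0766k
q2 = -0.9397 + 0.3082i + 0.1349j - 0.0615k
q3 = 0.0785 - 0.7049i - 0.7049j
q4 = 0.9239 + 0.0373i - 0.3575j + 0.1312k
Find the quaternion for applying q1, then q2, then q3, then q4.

q2 · q1 = 0.9117 - 0.2696i - 0.2492j + 0.1842k
q3 · q2 · q1 = -0.2941 - 0.7937i - 0.5324j + 0.0001k
q4 · q3 · q2 · q1 = -0.4325 - 0.6745i - 0.4909j - 0.3421k
-0.4325 - 0.6745i - 0.4909j - 0.3421k


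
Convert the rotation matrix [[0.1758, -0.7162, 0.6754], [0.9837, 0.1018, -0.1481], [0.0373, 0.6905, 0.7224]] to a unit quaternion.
0.7071 + 0.2965i + 0.2256j + 0.601k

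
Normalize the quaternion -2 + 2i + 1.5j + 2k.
-0.5298 + 0.5298i + 0.3974j + 0.5298k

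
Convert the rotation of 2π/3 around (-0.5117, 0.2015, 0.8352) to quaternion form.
0.5 - 0.4431i + 0.1745j + 0.7233k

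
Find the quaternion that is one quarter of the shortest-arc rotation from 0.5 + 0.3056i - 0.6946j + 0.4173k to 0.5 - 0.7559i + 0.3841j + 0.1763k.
0.266 + 0.5311i - 0.7441j + 0.3057k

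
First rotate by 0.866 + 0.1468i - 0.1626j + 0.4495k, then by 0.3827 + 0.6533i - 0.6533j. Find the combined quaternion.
0.1293 + 0.3283i - 0.9216j + 0.1617k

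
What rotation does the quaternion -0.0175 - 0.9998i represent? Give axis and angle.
axis = (-1, 0, 0), θ = 182°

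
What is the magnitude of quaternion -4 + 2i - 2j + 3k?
√33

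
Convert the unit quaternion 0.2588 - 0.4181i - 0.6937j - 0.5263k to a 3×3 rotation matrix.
[[-0.5164, 0.8525, 0.081], [0.3077, 0.0964, 0.9466], [0.7992, 0.5138, -0.3121]]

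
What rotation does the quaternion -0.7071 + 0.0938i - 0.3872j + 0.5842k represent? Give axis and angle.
axis = (0.1327, -0.5476, 0.8262), θ = 3π/2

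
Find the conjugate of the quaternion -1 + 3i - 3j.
-1 - 3i + 3j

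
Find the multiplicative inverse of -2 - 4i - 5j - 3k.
-0.037 + 0.0741i + 0.0926j + 0.0556k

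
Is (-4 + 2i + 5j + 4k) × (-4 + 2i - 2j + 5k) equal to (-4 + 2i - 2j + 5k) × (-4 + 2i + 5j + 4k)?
No: pq = 2 + 17i - 14j - 50k ≠ 2 - 49i - 10j - 22k = qp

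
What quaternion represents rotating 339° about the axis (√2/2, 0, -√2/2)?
-0.9833 + 0.1289i - 0.1289k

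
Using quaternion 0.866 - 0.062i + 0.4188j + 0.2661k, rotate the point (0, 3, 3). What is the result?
(0.539, 3.543, 2.271)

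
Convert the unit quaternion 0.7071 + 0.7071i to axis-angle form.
axis = (1, 0, 0), θ = π/2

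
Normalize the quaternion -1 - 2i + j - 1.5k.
-0.3482 - 0.6963i + 0.3482j - 0.5222k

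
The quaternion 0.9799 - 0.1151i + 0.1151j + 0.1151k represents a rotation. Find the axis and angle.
axis = (-√3/3, √3/3, √3/3), θ = 23°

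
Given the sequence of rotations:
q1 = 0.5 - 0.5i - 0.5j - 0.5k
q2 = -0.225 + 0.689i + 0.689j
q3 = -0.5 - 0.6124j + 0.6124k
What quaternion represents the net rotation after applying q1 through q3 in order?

q2 · q1 = 0.5765 + 0.1125i + 0.8015j + 0.1125k
q3 · q2 · q1 = 0.1337 - 0.616i - 0.6849j + 0.3657k
0.1337 - 0.616i - 0.6849j + 0.3657k


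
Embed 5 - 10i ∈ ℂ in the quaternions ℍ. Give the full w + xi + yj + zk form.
5 - 10i + 0j + 0k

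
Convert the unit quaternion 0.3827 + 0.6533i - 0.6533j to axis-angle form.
axis = (√2/2, -√2/2, 0), θ = 3π/4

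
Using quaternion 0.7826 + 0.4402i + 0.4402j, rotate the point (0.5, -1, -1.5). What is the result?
(-1.115, 0.615, -1.371)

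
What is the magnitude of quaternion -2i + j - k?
√6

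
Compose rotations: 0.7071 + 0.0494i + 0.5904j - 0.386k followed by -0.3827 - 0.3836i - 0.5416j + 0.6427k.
0.3162 - 0.4605i - 0.7252j + 0.4025k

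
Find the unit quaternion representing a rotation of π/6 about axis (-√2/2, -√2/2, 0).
0.9659 - 0.183i - 0.183j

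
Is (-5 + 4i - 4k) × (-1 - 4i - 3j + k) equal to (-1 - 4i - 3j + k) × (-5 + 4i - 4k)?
No: pq = 25 + 4i + 27j - 13k ≠ 25 + 28i + 3j + 11k = qp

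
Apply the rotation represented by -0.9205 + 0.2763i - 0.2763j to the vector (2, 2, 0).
(1.389, 1.389, -2.035)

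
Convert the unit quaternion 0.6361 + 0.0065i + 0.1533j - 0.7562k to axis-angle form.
axis = (0.0084, 0.1987, -0.98), θ = 101°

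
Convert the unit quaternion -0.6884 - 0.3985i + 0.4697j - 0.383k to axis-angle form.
axis = (-0.5494, 0.6476, -0.528), θ = 267°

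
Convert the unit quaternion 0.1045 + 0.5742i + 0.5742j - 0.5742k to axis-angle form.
axis = (√3/3, √3/3, -√3/3), θ = 168°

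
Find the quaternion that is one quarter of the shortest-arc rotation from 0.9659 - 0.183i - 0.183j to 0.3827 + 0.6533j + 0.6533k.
0.9611 - 0.1579i + 0.0605j + 0.2183k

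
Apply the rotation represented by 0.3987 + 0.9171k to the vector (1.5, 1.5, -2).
(-2.12, 0.074, -2)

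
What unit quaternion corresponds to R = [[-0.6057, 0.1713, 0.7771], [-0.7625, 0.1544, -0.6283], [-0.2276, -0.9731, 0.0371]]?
0.3827 - 0.2252i + 0.6563j - 0.61k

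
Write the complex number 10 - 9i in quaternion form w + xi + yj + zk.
10 - 9i + 0j + 0k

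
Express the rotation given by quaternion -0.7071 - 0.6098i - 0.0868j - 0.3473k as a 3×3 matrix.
[[0.7437, -0.3853, 0.5463], [0.597, 0.0151, -0.8021], [0.3008, 0.9227, 0.2412]]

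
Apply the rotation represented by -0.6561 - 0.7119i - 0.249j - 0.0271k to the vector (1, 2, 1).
(1.878, -0.561, 1.47)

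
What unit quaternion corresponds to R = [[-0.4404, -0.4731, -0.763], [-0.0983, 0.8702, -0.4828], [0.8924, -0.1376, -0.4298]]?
-0.5 - 0.1726i + 0.8277j - 0.1874k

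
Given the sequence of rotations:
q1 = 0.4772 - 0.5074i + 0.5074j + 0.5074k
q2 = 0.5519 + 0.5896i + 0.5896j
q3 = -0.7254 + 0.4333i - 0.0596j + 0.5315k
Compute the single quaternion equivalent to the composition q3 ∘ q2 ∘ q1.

q2 · q1 = 0.2634 + 0.3005i + 0.2622j + 0.8784k
q3 · q2 · q1 = -0.7725 - 0.2956i - 0.4268j - 0.3657k
-0.7725 - 0.2956i - 0.4268j - 0.3657k


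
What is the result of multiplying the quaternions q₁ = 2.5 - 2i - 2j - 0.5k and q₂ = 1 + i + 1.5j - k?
7 + 3.25i - 0.75j - 4k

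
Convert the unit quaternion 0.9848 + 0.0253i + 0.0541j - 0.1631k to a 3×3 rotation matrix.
[[0.9409, 0.324, 0.0983], [-0.3185, 0.9455, -0.0675], [-0.1148, 0.0322, 0.9929]]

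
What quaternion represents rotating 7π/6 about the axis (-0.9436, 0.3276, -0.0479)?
-0.2588 - 0.9114i + 0.3164j - 0.0463k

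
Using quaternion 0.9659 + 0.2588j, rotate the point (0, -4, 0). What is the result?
(0, -4, 0)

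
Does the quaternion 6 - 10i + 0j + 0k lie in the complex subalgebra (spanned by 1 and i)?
Yes. The quaternion 6 - 10i has j- and k-coefficients y = z = 0, so it lies in the complex subalgebra spanned by 1 and i.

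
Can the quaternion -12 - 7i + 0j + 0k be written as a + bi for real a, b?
Yes. The quaternion -12 - 7i has j- and k-coefficients y = z = 0, so it lies in the complex subalgebra spanned by 1 and i.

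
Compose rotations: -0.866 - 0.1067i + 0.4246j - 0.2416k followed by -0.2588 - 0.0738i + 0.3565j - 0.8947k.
-0.1513 + 0.3853i - 0.341j + 0.844k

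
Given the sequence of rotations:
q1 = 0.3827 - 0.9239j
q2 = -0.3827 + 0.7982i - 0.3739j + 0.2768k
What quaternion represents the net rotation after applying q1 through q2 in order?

q2 · q1 = -0.4919 + 0.5612i + 0.2105j - 0.6315k
-0.4919 + 0.5612i + 0.2105j - 0.6315k


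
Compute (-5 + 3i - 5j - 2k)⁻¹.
-0.0794 - 0.0476i + 0.0794j + 0.0317k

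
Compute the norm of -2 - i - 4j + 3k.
√30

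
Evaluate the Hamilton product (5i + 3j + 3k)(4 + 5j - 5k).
-10i + 37j + 37k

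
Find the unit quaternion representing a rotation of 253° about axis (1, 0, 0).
-0.5948 + 0.8039i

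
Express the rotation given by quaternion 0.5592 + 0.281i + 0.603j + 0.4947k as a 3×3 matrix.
[[-0.2167, -0.2144, 0.9524], [0.8922, 0.3526, 0.2823], [-0.3964, 0.9109, 0.1149]]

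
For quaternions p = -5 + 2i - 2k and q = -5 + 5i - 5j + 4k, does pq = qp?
No: pq = 23 - 45i + 7j - 20k ≠ 23 - 25i + 43j = qp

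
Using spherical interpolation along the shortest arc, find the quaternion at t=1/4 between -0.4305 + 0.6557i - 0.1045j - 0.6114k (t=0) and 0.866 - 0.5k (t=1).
-0.7085 + 0.5937i - 0.0946j - 0.3696k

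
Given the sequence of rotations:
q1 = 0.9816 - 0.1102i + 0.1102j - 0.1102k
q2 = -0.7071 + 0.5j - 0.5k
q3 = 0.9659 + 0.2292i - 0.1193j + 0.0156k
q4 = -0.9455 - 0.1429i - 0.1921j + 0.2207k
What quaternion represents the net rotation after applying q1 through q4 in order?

q2 · q1 = -0.8043 + 0.0779i + 0.468j - 0.3578k
q3 · q2 · q1 = -0.7333 - 0.0737i + 0.6312j - 0.2416k
q4 · q3 · q2 · q1 = 0.8574 + 0.0816i - 0.5067j - 0.0378k
0.8574 + 0.0816i - 0.5067j - 0.0378k


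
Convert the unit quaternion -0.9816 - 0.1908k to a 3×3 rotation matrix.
[[0.9272, -0.3746, 0], [0.3746, 0.9272, 0], [0, 0, 1]]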